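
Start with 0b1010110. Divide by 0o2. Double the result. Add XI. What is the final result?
Convert 0b1010110 (binary) → 64 + 16 + 4 + 2 = 86 (decimal)
Start: 86
Convert 0o2 (octal) → 2 (decimal)
86 ÷ 2 = 43
43 × 2 = 86
Convert XI (Roman numeral) → 10 + 1 = 11 (decimal)
86 + 11 = 97
97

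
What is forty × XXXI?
Convert forty (English words) → 40 (decimal)
Convert XXXI (Roman numeral) → 10 + 10 + 10 + 1 = 31 (decimal)
Compute 40 × 31 = 1240
1240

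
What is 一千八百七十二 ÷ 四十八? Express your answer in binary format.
Convert 一千八百七十二 (Chinese numeral) → 1×1000 + 8×100 + 7×10 + 2 = 1872 (decimal)
Convert 四十八 (Chinese numeral) → 4×10 + 8 = 48 (decimal)
Compute 1872 ÷ 48 = 39
Convert 39 (decimal) → 39 = 32 + 4 + 2 + 1 → 0b100111 (binary)
0b100111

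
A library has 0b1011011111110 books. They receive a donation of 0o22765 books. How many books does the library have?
Convert 0b1011011111110 (binary) → 4096 + 1024 + 512 + 128 + 64 + 32 + 16 + 8 + 4 + 2 = 5886 (decimal)
Convert 0o22765 (octal) → 2×4096 + 2×512 + 7×64 + 6×8 + 5 = 9717 (decimal)
Compute 5886 + 9717 = 15603
15603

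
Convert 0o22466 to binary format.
Convert 0o22466 (octal) → 2×4096 + 2×512 + 4×64 + 6×8 + 6 = 9526 (decimal)
Convert 9526 (decimal) → 9526 = 8192 + 1024 + 256 + 32 + 16 + 4 + 2 → 0b10010100110110 (binary)
0b10010100110110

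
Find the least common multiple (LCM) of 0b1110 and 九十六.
Convert 0b1110 (binary) → 8 + 4 + 2 = 14 (decimal)
Convert 九十六 (Chinese numeral) → 9×10 + 6 = 96 (decimal)
Compute lcm(14, 96) = 672
672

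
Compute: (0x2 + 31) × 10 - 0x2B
Convert 0x2 (hexadecimal) → 2 (decimal)
Convert 0x2B (hexadecimal) → 2×16 + 11 = 43 (decimal)
Expression in decimal: (2 + 31) × 10 - 43
Parentheses first: 2 + 31 = 33
Multiply: 33 × 10 = 330
Subtract: 330 - 43 = 287
287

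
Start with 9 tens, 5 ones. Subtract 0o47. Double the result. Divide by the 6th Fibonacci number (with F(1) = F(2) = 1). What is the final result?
Convert 9 tens, 5 ones (place-value notation) → 9×10 + 5 = 95 (decimal)
Start: 95
Convert 0o47 (octal) → 4×8 + 7 = 39 (decimal)
95 - 39 = 56
56 × 2 = 112
Convert the 6th Fibonacci number (with F(1) = F(2) = 1) (Fibonacci index) → 1, 1, 2, 3, 5, 8 → 8 (decimal)
112 ÷ 8 = 14
14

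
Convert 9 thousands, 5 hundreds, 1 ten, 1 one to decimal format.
Convert 9 thousands, 5 hundreds, 1 ten, 1 one (place-value notation) → 9×1000 + 5×100 + 1×10 + 1 = 9511 (decimal)
9511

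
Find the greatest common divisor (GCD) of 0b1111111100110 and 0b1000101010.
Convert 0b1111111100110 (binary) → 4096 + 2048 + 1024 + 512 + 256 + 128 + 64 + 32 + 4 + 2 = 8166 (decimal)
Convert 0b1000101010 (binary) → 512 + 32 + 8 + 2 = 554 (decimal)
Compute gcd(8166, 554) = 2
2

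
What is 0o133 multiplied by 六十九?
Convert 0o133 (octal) → 1×64 + 3×8 + 3 = 91 (decimal)
Convert 六十九 (Chinese numeral) → 6×10 + 9 = 69 (decimal)
Compute 91 × 69 = 6279
6279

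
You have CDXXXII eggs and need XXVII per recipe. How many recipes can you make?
Convert CDXXXII (Roman numeral) → 400 + 10 + 10 + 10 + 1 + 1 = 432 (decimal)
Convert XXVII (Roman numeral) → 10 + 10 + 5 + 1 + 1 = 27 (decimal)
Compute 432 ÷ 27 = 16
16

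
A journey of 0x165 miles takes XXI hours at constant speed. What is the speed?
Convert 0x165 (hexadecimal) → 1×256 + 6×16 + 5 = 357 (decimal)
Convert XXI (Roman numeral) → 10 + 10 + 1 = 21 (decimal)
Compute 357 ÷ 21 = 17
17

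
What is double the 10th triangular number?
The 10th triangular number = 10×11/2 = 55
Compute 55 × 2 = 110
110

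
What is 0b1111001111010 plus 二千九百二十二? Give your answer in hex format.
Convert 0b1111001111010 (binary) → 4096 + 2048 + 1024 + 512 + 64 + 32 + 16 + 8 + 2 = 7802 (decimal)
Convert 二千九百二十二 (Chinese numeral) → 2×1000 + 9×100 + 2×10 + 2 = 2922 (decimal)
Compute 7802 + 2922 = 10724
Convert 10724 (decimal) → 10724 = 2×4096 + 9×256 + 14×16 + 4 → 0x29E4 (hexadecimal)
0x29E4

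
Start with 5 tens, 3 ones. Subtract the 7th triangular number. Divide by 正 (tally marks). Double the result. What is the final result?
Convert 5 tens, 3 ones (place-value notation) → 5×10 + 3 = 53 (decimal)
Start: 53
Convert the 7th triangular number (triangular index) → 7×8/2 = 28 (decimal)
53 - 28 = 25
Convert 正 (tally marks) → 5 (decimal)
25 ÷ 5 = 5
5 × 2 = 10
10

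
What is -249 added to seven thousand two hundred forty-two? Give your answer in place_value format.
Convert seven thousand two hundred forty-two (English words) → 7×1000 + 2×100 + 42 = 7242 (decimal)
Compute -249 + 7242 = 6993
Convert 6993 (decimal) → 6993 = 6×1000 + 9×100 + 9×10 + 3 → 6 thousands, 9 hundreds, 9 tens, 3 ones (place-value notation)
6 thousands, 9 hundreds, 9 tens, 3 ones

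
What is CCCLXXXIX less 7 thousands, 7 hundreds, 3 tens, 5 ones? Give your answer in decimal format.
Convert CCCLXXXIX (Roman numeral) → 100 + 100 + 100 + 50 + 10 + 10 + 10 + 9 = 389 (decimal)
Convert 7 thousands, 7 hundreds, 3 tens, 5 ones (place-value notation) → 7×1000 + 7×100 + 3×10 + 5 = 7735 (decimal)
Compute 389 - 7735 = -7346
-7346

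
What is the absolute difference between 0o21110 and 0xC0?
Convert 0o21110 (octal) → 2×4096 + 1×512 + 1×64 + 1×8 = 8776 (decimal)
Convert 0xC0 (hexadecimal) → 12×16 = 192 (decimal)
Compute |8776 - 192| = 8584
8584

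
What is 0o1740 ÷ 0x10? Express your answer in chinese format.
Convert 0o1740 (octal) → 1×512 + 7×64 + 4×8 = 992 (decimal)
Convert 0x10 (hexadecimal) → 1×16 = 16 (decimal)
Compute 992 ÷ 16 = 62
Convert 62 (decimal) → 62 = 6×10 + 2 → 六十二 (Chinese numeral)
六十二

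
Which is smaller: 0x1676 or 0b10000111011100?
Convert 0x1676 (hexadecimal) → 1×4096 + 6×256 + 7×16 + 6 = 5750 (decimal)
Convert 0b10000111011100 (binary) → 8192 + 256 + 128 + 64 + 16 + 8 + 4 = 8668 (decimal)
Compare 5750 vs 8668: smaller = 5750
5750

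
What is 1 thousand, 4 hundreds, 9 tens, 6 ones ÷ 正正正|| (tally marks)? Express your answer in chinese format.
Convert 1 thousand, 4 hundreds, 9 tens, 6 ones (place-value notation) → 1×1000 + 4×100 + 9×10 + 6 = 1496 (decimal)
Convert 正正正|| (tally marks) → 5 + 5 + 5 + 2 = 17 (decimal)
Compute 1496 ÷ 17 = 88
Convert 88 (decimal) → 88 = 8×10 + 8 → 八十八 (Chinese numeral)
八十八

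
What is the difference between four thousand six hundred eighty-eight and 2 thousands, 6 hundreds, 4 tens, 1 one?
Convert four thousand six hundred eighty-eight (English words) → 4×1000 + 6×100 + 88 = 4688 (decimal)
Convert 2 thousands, 6 hundreds, 4 tens, 1 one (place-value notation) → 2×1000 + 6×100 + 4×10 + 1 = 2641 (decimal)
Difference: |4688 - 2641| = 2047
2047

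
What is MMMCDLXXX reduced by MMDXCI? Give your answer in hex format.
Convert MMMCDLXXX (Roman numeral) → 1000 + 1000 + 1000 + 400 + 50 + 10 + 10 + 10 = 3480 (decimal)
Convert MMDXCI (Roman numeral) → 1000 + 1000 + 500 + 90 + 1 = 2591 (decimal)
Compute 3480 - 2591 = 889
Convert 889 (decimal) → 889 = 3×256 + 7×16 + 9 → 0x379 (hexadecimal)
0x379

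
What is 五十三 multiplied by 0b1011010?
Convert 五十三 (Chinese numeral) → 5×10 + 3 = 53 (decimal)
Convert 0b1011010 (binary) → 64 + 16 + 8 + 2 = 90 (decimal)
Compute 53 × 90 = 4770
4770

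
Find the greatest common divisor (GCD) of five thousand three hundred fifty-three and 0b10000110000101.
Convert five thousand three hundred fifty-three (English words) → 5×1000 + 3×100 + 53 = 5353 (decimal)
Convert 0b10000110000101 (binary) → 8192 + 256 + 128 + 4 + 1 = 8581 (decimal)
Compute gcd(5353, 8581) = 1
1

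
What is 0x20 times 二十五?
Convert 0x20 (hexadecimal) → 2×16 = 32 (decimal)
Convert 二十五 (Chinese numeral) → 2×10 + 5 = 25 (decimal)
Compute 32 × 25 = 800
800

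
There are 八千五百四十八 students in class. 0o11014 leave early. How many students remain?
Convert 八千五百四十八 (Chinese numeral) → 8×1000 + 5×100 + 4×10 + 8 = 8548 (decimal)
Convert 0o11014 (octal) → 1×4096 + 1×512 + 1×8 + 4 = 4620 (decimal)
Compute 8548 - 4620 = 3928
3928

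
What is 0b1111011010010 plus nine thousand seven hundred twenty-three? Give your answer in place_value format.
Convert 0b1111011010010 (binary) → 4096 + 2048 + 1024 + 512 + 128 + 64 + 16 + 2 = 7890 (decimal)
Convert nine thousand seven hundred twenty-three (English words) → 9×1000 + 7×100 + 23 = 9723 (decimal)
Compute 7890 + 9723 = 17613
Convert 17613 (decimal) → 17613 = 17×1000 + 6×100 + 1×10 + 3 → 17 thousands, 6 hundreds, 1 ten, 3 ones (place-value notation)
17 thousands, 6 hundreds, 1 ten, 3 ones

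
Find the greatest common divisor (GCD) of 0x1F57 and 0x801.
Convert 0x1F57 (hexadecimal) → 1×4096 + 15×256 + 5×16 + 7 = 8023 (decimal)
Convert 0x801 (hexadecimal) → 8×256 + 1 = 2049 (decimal)
Compute gcd(8023, 2049) = 1
1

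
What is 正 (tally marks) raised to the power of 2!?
Convert 正 (tally marks) → 5 (decimal)
Convert 2! (factorial) → 2 (decimal)
Compute 5 ^ 2 = 25
25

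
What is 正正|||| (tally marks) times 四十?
Convert 正正|||| (tally marks) → 5 + 5 + 4 = 14 (decimal)
Convert 四十 (Chinese numeral) → 4×10 = 40 (decimal)
Compute 14 × 40 = 560
560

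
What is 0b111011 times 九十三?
Convert 0b111011 (binary) → 32 + 16 + 8 + 2 + 1 = 59 (decimal)
Convert 九十三 (Chinese numeral) → 9×10 + 3 = 93 (decimal)
Compute 59 × 93 = 5487
5487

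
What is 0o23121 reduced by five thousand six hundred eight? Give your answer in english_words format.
Convert 0o23121 (octal) → 2×4096 + 3×512 + 1×64 + 2×8 + 1 = 9809 (decimal)
Convert five thousand six hundred eight (English words) → 5×1000 + 6×100 + 8 = 5608 (decimal)
Compute 9809 - 5608 = 4201
Convert 4201 (decimal) → 4201 = 4×1000 + 2×100 + 1 → four thousand two hundred one (English words)
four thousand two hundred one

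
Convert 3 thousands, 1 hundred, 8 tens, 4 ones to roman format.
Convert 3 thousands, 1 hundred, 8 tens, 4 ones (place-value notation) → 3×1000 + 1×100 + 8×10 + 4 = 3184 (decimal)
Convert 3184 (decimal) → 3184 = 1000 + 1000 + 1000 + 100 + 50 + 10 + 10 + 10 + 4 → MMMCLXXXIV (Roman numeral)
MMMCLXXXIV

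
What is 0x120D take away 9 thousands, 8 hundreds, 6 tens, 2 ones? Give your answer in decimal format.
Convert 0x120D (hexadecimal) → 1×4096 + 2×256 + 13 = 4621 (decimal)
Convert 9 thousands, 8 hundreds, 6 tens, 2 ones (place-value notation) → 9×1000 + 8×100 + 6×10 + 2 = 9862 (decimal)
Compute 4621 - 9862 = -5241
-5241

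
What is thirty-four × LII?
Convert thirty-four (English words) → 34 (decimal)
Convert LII (Roman numeral) → 50 + 1 + 1 = 52 (decimal)
Compute 34 × 52 = 1768
1768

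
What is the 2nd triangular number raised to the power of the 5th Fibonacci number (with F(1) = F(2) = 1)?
Convert the 2nd triangular number (triangular index) → 2×3/2 = 3 (decimal)
Convert the 5th Fibonacci number (with F(1) = F(2) = 1) (Fibonacci index) → 1, 1, 2, 3, 5 → 5 (decimal)
Compute 3 ^ 5 = 243
243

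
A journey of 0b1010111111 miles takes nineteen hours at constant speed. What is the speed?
Convert 0b1010111111 (binary) → 512 + 128 + 32 + 16 + 8 + 4 + 2 + 1 = 703 (decimal)
Convert nineteen (English words) → 19 (decimal)
Compute 703 ÷ 19 = 37
37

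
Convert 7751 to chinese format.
Convert 7751 (decimal) → 7751 = 7×1000 + 7×100 + 5×10 + 1 → 七千七百五十一 (Chinese numeral)
七千七百五十一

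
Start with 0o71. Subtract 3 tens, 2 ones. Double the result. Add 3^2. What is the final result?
Convert 0o71 (octal) → 7×8 + 1 = 57 (decimal)
Start: 57
Convert 3 tens, 2 ones (place-value notation) → 3×10 + 2 = 32 (decimal)
57 - 32 = 25
25 × 2 = 50
Convert 3^2 (power) → 9 (decimal)
50 + 9 = 59
59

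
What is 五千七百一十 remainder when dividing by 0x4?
Convert 五千七百一十 (Chinese numeral) → 5×1000 + 7×100 + 1×10 = 5710 (decimal)
Convert 0x4 (hexadecimal) → 4 (decimal)
Compute 5710 mod 4 = 2
2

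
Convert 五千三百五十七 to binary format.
Convert 五千三百五十七 (Chinese numeral) → 5×1000 + 3×100 + 5×10 + 7 = 5357 (decimal)
Convert 5357 (decimal) → 5357 = 4096 + 1024 + 128 + 64 + 32 + 8 + 4 + 1 → 0b1010011101101 (binary)
0b1010011101101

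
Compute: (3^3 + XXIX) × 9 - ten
Convert 3^3 (power) → 27 (decimal)
Convert XXIX (Roman numeral) → 10 + 10 + 9 = 29 (decimal)
Convert ten (English words) → 10 (decimal)
Expression in decimal: (27 + 29) × 9 - 10
Parentheses first: 27 + 29 = 56
Multiply: 56 × 9 = 504
Subtract: 504 - 10 = 494
494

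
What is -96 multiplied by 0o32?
Convert 0o32 (octal) → 3×8 + 2 = 26 (decimal)
Compute -96 × 26 = -2496
-2496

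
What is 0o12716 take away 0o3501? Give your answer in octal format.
Convert 0o12716 (octal) → 1×4096 + 2×512 + 7×64 + 1×8 + 6 = 5582 (decimal)
Convert 0o3501 (octal) → 3×512 + 5×64 + 1 = 1857 (decimal)
Compute 5582 - 1857 = 3725
Convert 3725 (decimal) → 3725 = 7×512 + 2×64 + 1×8 + 5 → 0o7215 (octal)
0o7215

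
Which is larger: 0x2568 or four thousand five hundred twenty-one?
Convert 0x2568 (hexadecimal) → 2×4096 + 5×256 + 6×16 + 8 = 9576 (decimal)
Convert four thousand five hundred twenty-one (English words) → 4×1000 + 5×100 + 21 = 4521 (decimal)
Compare 9576 vs 4521: larger = 9576
9576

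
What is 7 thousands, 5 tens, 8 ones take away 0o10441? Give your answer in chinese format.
Convert 7 thousands, 5 tens, 8 ones (place-value notation) → 7×1000 + 5×10 + 8 = 7058 (decimal)
Convert 0o10441 (octal) → 1×4096 + 4×64 + 4×8 + 1 = 4385 (decimal)
Compute 7058 - 4385 = 2673
Convert 2673 (decimal) → 2673 = 2×1000 + 6×100 + 7×10 + 3 → 二千六百七十三 (Chinese numeral)
二千六百七十三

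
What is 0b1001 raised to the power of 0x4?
Convert 0b1001 (binary) → 8 + 1 = 9 (decimal)
Convert 0x4 (hexadecimal) → 4 (decimal)
Compute 9 ^ 4 = 6561
6561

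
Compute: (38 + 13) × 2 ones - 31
Convert 2 ones (place-value notation) → 2 (decimal)
Expression in decimal: (38 + 13) × 2 - 31
Parentheses first: 38 + 13 = 51
Multiply: 51 × 2 = 102
Subtract: 102 - 31 = 71
71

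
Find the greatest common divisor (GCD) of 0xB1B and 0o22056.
Convert 0xB1B (hexadecimal) → 11×256 + 1×16 + 11 = 2843 (decimal)
Convert 0o22056 (octal) → 2×4096 + 2×512 + 5×8 + 6 = 9262 (decimal)
Compute gcd(2843, 9262) = 1
1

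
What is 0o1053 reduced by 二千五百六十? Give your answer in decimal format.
Convert 0o1053 (octal) → 1×512 + 5×8 + 3 = 555 (decimal)
Convert 二千五百六十 (Chinese numeral) → 2×1000 + 5×100 + 6×10 = 2560 (decimal)
Compute 555 - 2560 = -2005
-2005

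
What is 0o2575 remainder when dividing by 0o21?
Convert 0o2575 (octal) → 2×512 + 5×64 + 7×8 + 5 = 1405 (decimal)
Convert 0o21 (octal) → 2×8 + 1 = 17 (decimal)
Compute 1405 mod 17 = 11
11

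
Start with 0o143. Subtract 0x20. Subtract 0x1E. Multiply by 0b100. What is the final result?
Convert 0o143 (octal) → 1×64 + 4×8 + 3 = 99 (decimal)
Start: 99
Convert 0x20 (hexadecimal) → 2×16 = 32 (decimal)
99 - 32 = 67
Convert 0x1E (hexadecimal) → 1×16 + 14 = 30 (decimal)
67 - 30 = 37
Convert 0b100 (binary) → 4 (decimal)
37 × 4 = 148
148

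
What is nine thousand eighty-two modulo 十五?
Convert nine thousand eighty-two (English words) → 9×1000 + 82 = 9082 (decimal)
Convert 十五 (Chinese numeral) → 1×10 + 5 = 15 (decimal)
Compute 9082 mod 15 = 7
7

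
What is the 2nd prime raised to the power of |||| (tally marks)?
Convert the 2nd prime (prime index) → 3 (decimal)
Convert |||| (tally marks) → 4 (decimal)
Compute 3 ^ 4 = 81
81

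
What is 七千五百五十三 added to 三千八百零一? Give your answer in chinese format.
Convert 七千五百五十三 (Chinese numeral) → 7×1000 + 5×100 + 5×10 + 3 = 7553 (decimal)
Convert 三千八百零一 (Chinese numeral) → 3×1000 + 8×100 + 1 = 3801 (decimal)
Compute 7553 + 3801 = 11354
Convert 11354 (decimal) → 11354 = 1×10000 + 1×1000 + 3×100 + 5×10 + 4 → 一万一千三百五十四 (Chinese numeral)
一万一千三百五十四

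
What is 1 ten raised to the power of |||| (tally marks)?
Convert 1 ten (place-value notation) → 1×10 = 10 (decimal)
Convert |||| (tally marks) → 4 (decimal)
Compute 10 ^ 4 = 10000
10000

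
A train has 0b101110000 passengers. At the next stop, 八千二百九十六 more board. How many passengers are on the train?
Convert 0b101110000 (binary) → 256 + 64 + 32 + 16 = 368 (decimal)
Convert 八千二百九十六 (Chinese numeral) → 8×1000 + 2×100 + 9×10 + 6 = 8296 (decimal)
Compute 368 + 8296 = 8664
8664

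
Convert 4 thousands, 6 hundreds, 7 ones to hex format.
Convert 4 thousands, 6 hundreds, 7 ones (place-value notation) → 4×1000 + 6×100 + 7 = 4607 (decimal)
Convert 4607 (decimal) → 4607 = 1×4096 + 1×256 + 15×16 + 15 → 0x11FF (hexadecimal)
0x11FF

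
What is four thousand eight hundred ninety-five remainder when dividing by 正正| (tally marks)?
Convert four thousand eight hundred ninety-five (English words) → 4×1000 + 8×100 + 95 = 4895 (decimal)
Convert 正正| (tally marks) → 5 + 5 + 1 = 11 (decimal)
Compute 4895 mod 11 = 0
0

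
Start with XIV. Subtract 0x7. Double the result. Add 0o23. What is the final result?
Convert XIV (Roman numeral) → 10 + 4 = 14 (decimal)
Start: 14
Convert 0x7 (hexadecimal) → 7 (decimal)
14 - 7 = 7
7 × 2 = 14
Convert 0o23 (octal) → 2×8 + 3 = 19 (decimal)
14 + 19 = 33
33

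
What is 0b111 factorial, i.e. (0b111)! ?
Convert 0b111 (binary) → 4 + 2 + 1 = 7 (decimal)
Compute 7! = 5040
5040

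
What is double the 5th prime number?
The 5th prime number = 11
Compute 11 × 2 = 22
22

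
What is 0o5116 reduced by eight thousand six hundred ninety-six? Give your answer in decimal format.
Convert 0o5116 (octal) → 5×512 + 1×64 + 1×8 + 6 = 2638 (decimal)
Convert eight thousand six hundred ninety-six (English words) → 8×1000 + 6×100 + 96 = 8696 (decimal)
Compute 2638 - 8696 = -6058
-6058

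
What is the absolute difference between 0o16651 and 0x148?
Convert 0o16651 (octal) → 1×4096 + 6×512 + 6×64 + 5×8 + 1 = 7593 (decimal)
Convert 0x148 (hexadecimal) → 1×256 + 4×16 + 8 = 328 (decimal)
Compute |7593 - 328| = 7265
7265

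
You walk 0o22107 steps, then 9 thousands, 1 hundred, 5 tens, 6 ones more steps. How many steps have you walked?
Convert 0o22107 (octal) → 2×4096 + 2×512 + 1×64 + 7 = 9287 (decimal)
Convert 9 thousands, 1 hundred, 5 tens, 6 ones (place-value notation) → 9×1000 + 1×100 + 5×10 + 6 = 9156 (decimal)
Compute 9287 + 9156 = 18443
18443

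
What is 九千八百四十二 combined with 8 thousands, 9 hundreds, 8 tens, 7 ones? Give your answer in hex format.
Convert 九千八百四十二 (Chinese numeral) → 9×1000 + 8×100 + 4×10 + 2 = 9842 (decimal)
Convert 8 thousands, 9 hundreds, 8 tens, 7 ones (place-value notation) → 8×1000 + 9×100 + 8×10 + 7 = 8987 (decimal)
Compute 9842 + 8987 = 18829
Convert 18829 (decimal) → 18829 = 4×4096 + 9×256 + 8×16 + 13 → 0x498D (hexadecimal)
0x498D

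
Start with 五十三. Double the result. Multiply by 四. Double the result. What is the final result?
Convert 五十三 (Chinese numeral) → 5×10 + 3 = 53 (decimal)
Start: 53
53 × 2 = 106
Convert 四 (Chinese numeral) → 4 (decimal)
106 × 4 = 424
424 × 2 = 848
848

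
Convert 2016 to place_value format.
Convert 2016 (decimal) → 2016 = 2×1000 + 1×10 + 6 → 2 thousands, 1 ten, 6 ones (place-value notation)
2 thousands, 1 ten, 6 ones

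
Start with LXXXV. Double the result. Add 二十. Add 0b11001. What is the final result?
Convert LXXXV (Roman numeral) → 50 + 10 + 10 + 10 + 5 = 85 (decimal)
Start: 85
85 × 2 = 170
Convert 二十 (Chinese numeral) → 2×10 = 20 (decimal)
170 + 20 = 190
Convert 0b11001 (binary) → 16 + 8 + 1 = 25 (decimal)
190 + 25 = 215
215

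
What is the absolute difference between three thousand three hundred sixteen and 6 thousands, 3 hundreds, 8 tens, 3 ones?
Convert three thousand three hundred sixteen (English words) → 3×1000 + 3×100 + 16 = 3316 (decimal)
Convert 6 thousands, 3 hundreds, 8 tens, 3 ones (place-value notation) → 6×1000 + 3×100 + 8×10 + 3 = 6383 (decimal)
Compute |3316 - 6383| = 3067
3067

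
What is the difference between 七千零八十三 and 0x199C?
Convert 七千零八十三 (Chinese numeral) → 7×1000 + 8×10 + 3 = 7083 (decimal)
Convert 0x199C (hexadecimal) → 1×4096 + 9×256 + 9×16 + 12 = 6556 (decimal)
Difference: |7083 - 6556| = 527
527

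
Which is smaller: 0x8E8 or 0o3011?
Convert 0x8E8 (hexadecimal) → 8×256 + 14×16 + 8 = 2280 (decimal)
Convert 0o3011 (octal) → 3×512 + 1×8 + 1 = 1545 (decimal)
Compare 2280 vs 1545: smaller = 1545
1545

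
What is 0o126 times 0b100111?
Convert 0o126 (octal) → 1×64 + 2×8 + 6 = 86 (decimal)
Convert 0b100111 (binary) → 32 + 4 + 2 + 1 = 39 (decimal)
Compute 86 × 39 = 3354
3354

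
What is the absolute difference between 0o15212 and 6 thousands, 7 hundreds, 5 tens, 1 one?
Convert 0o15212 (octal) → 1×4096 + 5×512 + 2×64 + 1×8 + 2 = 6794 (decimal)
Convert 6 thousands, 7 hundreds, 5 tens, 1 one (place-value notation) → 6×1000 + 7×100 + 5×10 + 1 = 6751 (decimal)
Compute |6794 - 6751| = 43
43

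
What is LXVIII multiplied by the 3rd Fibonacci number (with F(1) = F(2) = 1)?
Convert LXVIII (Roman numeral) → 50 + 10 + 5 + 1 + 1 + 1 = 68 (decimal)
Convert the 3rd Fibonacci number (with F(1) = F(2) = 1) (Fibonacci index) → 1, 1, 2 → 2 (decimal)
Compute 68 × 2 = 136
136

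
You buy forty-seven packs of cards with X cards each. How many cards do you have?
Convert X (Roman numeral) → 10 (decimal)
Convert forty-seven (English words) → 47 (decimal)
Compute 10 × 47 = 470
470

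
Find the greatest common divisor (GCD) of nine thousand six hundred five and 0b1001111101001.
Convert nine thousand six hundred five (English words) → 9×1000 + 6×100 + 5 = 9605 (decimal)
Convert 0b1001111101001 (binary) → 4096 + 512 + 256 + 128 + 64 + 32 + 8 + 1 = 5097 (decimal)
Compute gcd(9605, 5097) = 1
1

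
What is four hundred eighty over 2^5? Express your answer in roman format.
Convert four hundred eighty (English words) → 4×100 + 80 = 480 (decimal)
Convert 2^5 (power) → 32 (decimal)
Compute 480 ÷ 32 = 15
Convert 15 (decimal) → 15 = 10 + 5 → XV (Roman numeral)
XV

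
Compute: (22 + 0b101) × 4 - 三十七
Convert 0b101 (binary) → 4 + 1 = 5 (decimal)
Convert 三十七 (Chinese numeral) → 3×10 + 7 = 37 (decimal)
Expression in decimal: (22 + 5) × 4 - 37
Parentheses first: 22 + 5 = 27
Multiply: 27 × 4 = 108
Subtract: 108 - 37 = 71
71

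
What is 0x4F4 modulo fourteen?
Convert 0x4F4 (hexadecimal) → 4×256 + 15×16 + 4 = 1268 (decimal)
Convert fourteen (English words) → 14 (decimal)
Compute 1268 mod 14 = 8
8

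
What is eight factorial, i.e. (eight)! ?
Convert eight (English words) → 8 (decimal)
Compute 8! = 40320
40320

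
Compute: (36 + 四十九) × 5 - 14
Convert 四十九 (Chinese numeral) → 4×10 + 9 = 49 (decimal)
Expression in decimal: (36 + 49) × 5 - 14
Parentheses first: 36 + 49 = 85
Multiply: 85 × 5 = 425
Subtract: 425 - 14 = 411
411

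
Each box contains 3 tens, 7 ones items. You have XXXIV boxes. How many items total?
Convert 3 tens, 7 ones (place-value notation) → 3×10 + 7 = 37 (decimal)
Convert XXXIV (Roman numeral) → 10 + 10 + 10 + 4 = 34 (decimal)
Compute 37 × 34 = 1258
1258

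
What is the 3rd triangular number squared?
The 3rd triangular number = 3×4/2 = 6
Compute 6² = 6 × 6 = 36
36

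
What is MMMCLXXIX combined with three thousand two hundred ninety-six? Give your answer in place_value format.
Convert MMMCLXXIX (Roman numeral) → 1000 + 1000 + 1000 + 100 + 50 + 10 + 10 + 9 = 3179 (decimal)
Convert three thousand two hundred ninety-six (English words) → 3×1000 + 2×100 + 96 = 3296 (decimal)
Compute 3179 + 3296 = 6475
Convert 6475 (decimal) → 6475 = 6×1000 + 4×100 + 7×10 + 5 → 6 thousands, 4 hundreds, 7 tens, 5 ones (place-value notation)
6 thousands, 4 hundreds, 7 tens, 5 ones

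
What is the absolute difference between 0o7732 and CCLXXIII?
Convert 0o7732 (octal) → 7×512 + 7×64 + 3×8 + 2 = 4058 (decimal)
Convert CCLXXIII (Roman numeral) → 100 + 100 + 50 + 10 + 10 + 1 + 1 + 1 = 273 (decimal)
Compute |4058 - 273| = 3785
3785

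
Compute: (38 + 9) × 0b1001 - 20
Convert 0b1001 (binary) → 8 + 1 = 9 (decimal)
Expression in decimal: (38 + 9) × 9 - 20
Parentheses first: 38 + 9 = 47
Multiply: 47 × 9 = 423
Subtract: 423 - 20 = 403
403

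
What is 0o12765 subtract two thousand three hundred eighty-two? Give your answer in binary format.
Convert 0o12765 (octal) → 1×4096 + 2×512 + 7×64 + 6×8 + 5 = 5621 (decimal)
Convert two thousand three hundred eighty-two (English words) → 2×1000 + 3×100 + 82 = 2382 (decimal)
Compute 5621 - 2382 = 3239
Convert 3239 (decimal) → 3239 = 2048 + 1024 + 128 + 32 + 4 + 2 + 1 → 0b110010100111 (binary)
0b110010100111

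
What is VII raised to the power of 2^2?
Convert VII (Roman numeral) → 5 + 1 + 1 = 7 (decimal)
Convert 2^2 (power) → 4 (decimal)
Compute 7 ^ 4 = 2401
2401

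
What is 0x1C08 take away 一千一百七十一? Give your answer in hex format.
Convert 0x1C08 (hexadecimal) → 1×4096 + 12×256 + 8 = 7176 (decimal)
Convert 一千一百七十一 (Chinese numeral) → 1×1000 + 1×100 + 7×10 + 1 = 1171 (decimal)
Compute 7176 - 1171 = 6005
Convert 6005 (decimal) → 6005 = 1×4096 + 7×256 + 7×16 + 5 → 0x1775 (hexadecimal)
0x1775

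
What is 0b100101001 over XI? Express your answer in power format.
Convert 0b100101001 (binary) → 256 + 32 + 8 + 1 = 297 (decimal)
Convert XI (Roman numeral) → 10 + 1 = 11 (decimal)
Compute 297 ÷ 11 = 27
Convert 27 (decimal) → 3^3 (power)
3^3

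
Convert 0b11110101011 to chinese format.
Convert 0b11110101011 (binary) → 1024 + 512 + 256 + 128 + 32 + 8 + 2 + 1 = 1963 (decimal)
Convert 1963 (decimal) → 1963 = 1×1000 + 9×100 + 6×10 + 3 → 一千九百六十三 (Chinese numeral)
一千九百六十三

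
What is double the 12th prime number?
The 12th prime number = 37
Compute 37 × 2 = 74
74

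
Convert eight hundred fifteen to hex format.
Convert eight hundred fifteen (English words) → 8×100 + 15 = 815 (decimal)
Convert 815 (decimal) → 815 = 3×256 + 2×16 + 15 → 0x32F (hexadecimal)
0x32F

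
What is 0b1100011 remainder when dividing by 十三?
Convert 0b1100011 (binary) → 64 + 32 + 2 + 1 = 99 (decimal)
Convert 十三 (Chinese numeral) → 1×10 + 3 = 13 (decimal)
Compute 99 mod 13 = 8
8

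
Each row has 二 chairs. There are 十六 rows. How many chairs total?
Convert 二 (Chinese numeral) → 2 (decimal)
Convert 十六 (Chinese numeral) → 1×10 + 6 = 16 (decimal)
Compute 2 × 16 = 32
32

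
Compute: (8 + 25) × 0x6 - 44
Convert 0x6 (hexadecimal) → 6 (decimal)
Expression in decimal: (8 + 25) × 6 - 44
Parentheses first: 8 + 25 = 33
Multiply: 33 × 6 = 198
Subtract: 198 - 44 = 154
154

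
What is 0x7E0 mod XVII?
Convert 0x7E0 (hexadecimal) → 7×256 + 14×16 = 2016 (decimal)
Convert XVII (Roman numeral) → 10 + 5 + 1 + 1 = 17 (decimal)
Compute 2016 mod 17 = 10
10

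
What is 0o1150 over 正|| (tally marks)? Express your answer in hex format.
Convert 0o1150 (octal) → 1×512 + 1×64 + 5×8 = 616 (decimal)
Convert 正|| (tally marks) → 5 + 2 = 7 (decimal)
Compute 616 ÷ 7 = 88
Convert 88 (decimal) → 88 = 5×16 + 8 → 0x58 (hexadecimal)
0x58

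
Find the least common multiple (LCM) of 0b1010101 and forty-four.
Convert 0b1010101 (binary) → 64 + 16 + 4 + 1 = 85 (decimal)
Convert forty-four (English words) → 44 (decimal)
Compute lcm(85, 44) = 3740
3740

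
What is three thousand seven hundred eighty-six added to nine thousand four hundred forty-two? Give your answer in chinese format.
Convert three thousand seven hundred eighty-six (English words) → 3×1000 + 7×100 + 86 = 3786 (decimal)
Convert nine thousand four hundred forty-two (English words) → 9×1000 + 4×100 + 42 = 9442 (decimal)
Compute 3786 + 9442 = 13228
Convert 13228 (decimal) → 13228 = 1×10000 + 3×1000 + 2×100 + 2×10 + 8 → 一万三千二百二十八 (Chinese numeral)
一万三千二百二十八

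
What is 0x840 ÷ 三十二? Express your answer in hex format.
Convert 0x840 (hexadecimal) → 8×256 + 4×16 = 2112 (decimal)
Convert 三十二 (Chinese numeral) → 3×10 + 2 = 32 (decimal)
Compute 2112 ÷ 32 = 66
Convert 66 (decimal) → 66 = 4×16 + 2 → 0x42 (hexadecimal)
0x42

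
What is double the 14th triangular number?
The 14th triangular number = 14×15/2 = 105
Compute 105 × 2 = 210
210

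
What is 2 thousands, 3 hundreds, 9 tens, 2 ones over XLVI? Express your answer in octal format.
Convert 2 thousands, 3 hundreds, 9 tens, 2 ones (place-value notation) → 2×1000 + 3×100 + 9×10 + 2 = 2392 (decimal)
Convert XLVI (Roman numeral) → 40 + 5 + 1 = 46 (decimal)
Compute 2392 ÷ 46 = 52
Convert 52 (decimal) → 52 = 6×8 + 4 → 0o64 (octal)
0o64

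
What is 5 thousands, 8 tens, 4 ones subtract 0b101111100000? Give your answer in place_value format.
Convert 5 thousands, 8 tens, 4 ones (place-value notation) → 5×1000 + 8×10 + 4 = 5084 (decimal)
Convert 0b101111100000 (binary) → 2048 + 512 + 256 + 128 + 64 + 32 = 3040 (decimal)
Compute 5084 - 3040 = 2044
Convert 2044 (decimal) → 2044 = 2×1000 + 4×10 + 4 → 2 thousands, 4 tens, 4 ones (place-value notation)
2 thousands, 4 tens, 4 ones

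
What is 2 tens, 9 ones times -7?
Convert 2 tens, 9 ones (place-value notation) → 2×10 + 9 = 29 (decimal)
Compute 29 × -7 = -203
-203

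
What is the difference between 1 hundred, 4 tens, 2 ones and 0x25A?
Convert 1 hundred, 4 tens, 2 ones (place-value notation) → 1×100 + 4×10 + 2 = 142 (decimal)
Convert 0x25A (hexadecimal) → 2×256 + 5×16 + 10 = 602 (decimal)
Difference: |142 - 602| = 460
460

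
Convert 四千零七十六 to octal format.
Convert 四千零七十六 (Chinese numeral) → 4×1000 + 7×10 + 6 = 4076 (decimal)
Convert 4076 (decimal) → 4076 = 7×512 + 7×64 + 5×8 + 4 → 0o7754 (octal)
0o7754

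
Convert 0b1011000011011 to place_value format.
Convert 0b1011000011011 (binary) → 4096 + 1024 + 512 + 16 + 8 + 2 + 1 = 5659 (decimal)
Convert 5659 (decimal) → 5659 = 5×1000 + 6×100 + 5×10 + 9 → 5 thousands, 6 hundreds, 5 tens, 9 ones (place-value notation)
5 thousands, 6 hundreds, 5 tens, 9 ones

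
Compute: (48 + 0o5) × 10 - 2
Convert 0o5 (octal) → 5 (decimal)
Expression in decimal: (48 + 5) × 10 - 2
Parentheses first: 48 + 5 = 53
Multiply: 53 × 10 = 530
Subtract: 530 - 2 = 528
528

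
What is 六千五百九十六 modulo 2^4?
Convert 六千五百九十六 (Chinese numeral) → 6×1000 + 5×100 + 9×10 + 6 = 6596 (decimal)
Convert 2^4 (power) → 16 (decimal)
Compute 6596 mod 16 = 4
4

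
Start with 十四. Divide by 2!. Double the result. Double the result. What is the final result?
Convert 十四 (Chinese numeral) → 1×10 + 4 = 14 (decimal)
Start: 14
Convert 2! (factorial) → 2 (decimal)
14 ÷ 2 = 7
7 × 2 = 14
14 × 2 = 28
28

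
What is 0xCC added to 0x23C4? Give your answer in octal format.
Convert 0xCC (hexadecimal) → 12×16 + 12 = 204 (decimal)
Convert 0x23C4 (hexadecimal) → 2×4096 + 3×256 + 12×16 + 4 = 9156 (decimal)
Compute 204 + 9156 = 9360
Convert 9360 (decimal) → 9360 = 2×4096 + 2×512 + 2×64 + 2×8 → 0o22220 (octal)
0o22220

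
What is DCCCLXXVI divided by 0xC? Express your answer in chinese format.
Convert DCCCLXXVI (Roman numeral) → 500 + 100 + 100 + 100 + 50 + 10 + 10 + 5 + 1 = 876 (decimal)
Convert 0xC (hexadecimal) → 12 (decimal)
Compute 876 ÷ 12 = 73
Convert 73 (decimal) → 73 = 7×10 + 3 → 七十三 (Chinese numeral)
七十三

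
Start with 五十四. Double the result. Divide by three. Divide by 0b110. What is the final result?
Convert 五十四 (Chinese numeral) → 5×10 + 4 = 54 (decimal)
Start: 54
54 × 2 = 108
Convert three (English words) → 3 (decimal)
108 ÷ 3 = 36
Convert 0b110 (binary) → 4 + 2 = 6 (decimal)
36 ÷ 6 = 6
6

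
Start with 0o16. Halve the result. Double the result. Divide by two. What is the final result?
Convert 0o16 (octal) → 1×8 + 6 = 14 (decimal)
Start: 14
14 ÷ 2 = 7
7 × 2 = 14
Convert two (English words) → 2 (decimal)
14 ÷ 2 = 7
7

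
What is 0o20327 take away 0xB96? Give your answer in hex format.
Convert 0o20327 (octal) → 2×4096 + 3×64 + 2×8 + 7 = 8407 (decimal)
Convert 0xB96 (hexadecimal) → 11×256 + 9×16 + 6 = 2966 (decimal)
Compute 8407 - 2966 = 5441
Convert 5441 (decimal) → 5441 = 1×4096 + 5×256 + 4×16 + 1 → 0x1541 (hexadecimal)
0x1541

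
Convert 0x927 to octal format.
Convert 0x927 (hexadecimal) → 9×256 + 2×16 + 7 = 2343 (decimal)
Convert 2343 (decimal) → 2343 = 4×512 + 4×64 + 4×8 + 7 → 0o4447 (octal)
0o4447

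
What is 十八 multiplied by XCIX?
Convert 十八 (Chinese numeral) → 1×10 + 8 = 18 (decimal)
Convert XCIX (Roman numeral) → 90 + 9 = 99 (decimal)
Compute 18 × 99 = 1782
1782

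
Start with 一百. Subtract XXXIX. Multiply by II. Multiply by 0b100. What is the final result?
Convert 一百 (Chinese numeral) → 1×100 = 100 (decimal)
Start: 100
Convert XXXIX (Roman numeral) → 10 + 10 + 10 + 9 = 39 (decimal)
100 - 39 = 61
Convert II (Roman numeral) → 1 + 1 = 2 (decimal)
61 × 2 = 122
Convert 0b100 (binary) → 4 (decimal)
122 × 4 = 488
488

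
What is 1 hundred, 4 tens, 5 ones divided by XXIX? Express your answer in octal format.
Convert 1 hundred, 4 tens, 5 ones (place-value notation) → 1×100 + 4×10 + 5 = 145 (decimal)
Convert XXIX (Roman numeral) → 10 + 10 + 9 = 29 (decimal)
Compute 145 ÷ 29 = 5
Convert 5 (decimal) → 0o5 (octal)
0o5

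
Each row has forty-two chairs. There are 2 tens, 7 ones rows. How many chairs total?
Convert forty-two (English words) → 42 (decimal)
Convert 2 tens, 7 ones (place-value notation) → 2×10 + 7 = 27 (decimal)
Compute 42 × 27 = 1134
1134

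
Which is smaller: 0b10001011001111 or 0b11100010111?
Convert 0b10001011001111 (binary) → 8192 + 512 + 128 + 64 + 8 + 4 + 2 + 1 = 8911 (decimal)
Convert 0b11100010111 (binary) → 1024 + 512 + 256 + 16 + 4 + 2 + 1 = 1815 (decimal)
Compare 8911 vs 1815: smaller = 1815
1815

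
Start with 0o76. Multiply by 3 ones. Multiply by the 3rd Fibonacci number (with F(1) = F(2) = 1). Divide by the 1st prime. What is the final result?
Convert 0o76 (octal) → 7×8 + 6 = 62 (decimal)
Start: 62
Convert 3 ones (place-value notation) → 3 (decimal)
62 × 3 = 186
Convert the 3rd Fibonacci number (with F(1) = F(2) = 1) (Fibonacci index) → 1, 1, 2 → 2 (decimal)
186 × 2 = 372
Convert the 1st prime (prime index) → 2 (decimal)
372 ÷ 2 = 186
186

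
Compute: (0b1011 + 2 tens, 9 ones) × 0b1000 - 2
Convert 0b1011 (binary) → 8 + 2 + 1 = 11 (decimal)
Convert 2 tens, 9 ones (place-value notation) → 2×10 + 9 = 29 (decimal)
Convert 0b1000 (binary) → 8 (decimal)
Expression in decimal: (11 + 29) × 8 - 2
Parentheses first: 11 + 29 = 40
Multiply: 40 × 8 = 320
Subtract: 320 - 2 = 318
318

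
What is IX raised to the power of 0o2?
Convert IX (Roman numeral) → 9 (decimal)
Convert 0o2 (octal) → 2 (decimal)
Compute 9 ^ 2 = 81
81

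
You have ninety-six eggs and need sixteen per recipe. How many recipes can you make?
Convert ninety-six (English words) → 96 (decimal)
Convert sixteen (English words) → 16 (decimal)
Compute 96 ÷ 16 = 6
6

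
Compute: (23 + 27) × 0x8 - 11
Convert 0x8 (hexadecimal) → 8 (decimal)
Expression in decimal: (23 + 27) × 8 - 11
Parentheses first: 23 + 27 = 50
Multiply: 50 × 8 = 400
Subtract: 400 - 11 = 389
389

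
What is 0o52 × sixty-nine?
Convert 0o52 (octal) → 5×8 + 2 = 42 (decimal)
Convert sixty-nine (English words) → 69 (decimal)
Compute 42 × 69 = 2898
2898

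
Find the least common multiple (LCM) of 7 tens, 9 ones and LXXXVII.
Convert 7 tens, 9 ones (place-value notation) → 7×10 + 9 = 79 (decimal)
Convert LXXXVII (Roman numeral) → 50 + 10 + 10 + 10 + 5 + 1 + 1 = 87 (decimal)
Compute lcm(79, 87) = 6873
6873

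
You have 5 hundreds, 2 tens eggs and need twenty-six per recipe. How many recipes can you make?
Convert 5 hundreds, 2 tens (place-value notation) → 5×100 + 2×10 = 520 (decimal)
Convert twenty-six (English words) → 26 (decimal)
Compute 520 ÷ 26 = 20
20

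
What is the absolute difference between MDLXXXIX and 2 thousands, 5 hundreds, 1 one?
Convert MDLXXXIX (Roman numeral) → 1000 + 500 + 50 + 10 + 10 + 10 + 9 = 1589 (decimal)
Convert 2 thousands, 5 hundreds, 1 one (place-value notation) → 2×1000 + 5×100 + 1 = 2501 (decimal)
Compute |1589 - 2501| = 912
912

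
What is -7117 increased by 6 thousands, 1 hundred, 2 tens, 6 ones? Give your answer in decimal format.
Convert 6 thousands, 1 hundred, 2 tens, 6 ones (place-value notation) → 6×1000 + 1×100 + 2×10 + 6 = 6126 (decimal)
Compute -7117 + 6126 = -991
-991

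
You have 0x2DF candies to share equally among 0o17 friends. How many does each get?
Convert 0x2DF (hexadecimal) → 2×256 + 13×16 + 15 = 735 (decimal)
Convert 0o17 (octal) → 1×8 + 7 = 15 (decimal)
Compute 735 ÷ 15 = 49
49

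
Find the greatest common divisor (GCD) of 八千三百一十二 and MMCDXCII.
Convert 八千三百一十二 (Chinese numeral) → 8×1000 + 3×100 + 1×10 + 2 = 8312 (decimal)
Convert MMCDXCII (Roman numeral) → 1000 + 1000 + 400 + 90 + 1 + 1 = 2492 (decimal)
Compute gcd(8312, 2492) = 4
4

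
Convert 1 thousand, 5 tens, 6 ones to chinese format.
Convert 1 thousand, 5 tens, 6 ones (place-value notation) → 1×1000 + 5×10 + 6 = 1056 (decimal)
Convert 1056 (decimal) → 1056 = 1×1000 + 5×10 + 6 → 一千零五十六 (Chinese numeral)
一千零五十六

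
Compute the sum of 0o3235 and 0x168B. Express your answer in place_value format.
Convert 0o3235 (octal) → 3×512 + 2×64 + 3×8 + 5 = 1693 (decimal)
Convert 0x168B (hexadecimal) → 1×4096 + 6×256 + 8×16 + 11 = 5771 (decimal)
Compute 1693 + 5771 = 7464
Convert 7464 (decimal) → 7464 = 7×1000 + 4×100 + 6×10 + 4 → 7 thousands, 4 hundreds, 6 tens, 4 ones (place-value notation)
7 thousands, 4 hundreds, 6 tens, 4 ones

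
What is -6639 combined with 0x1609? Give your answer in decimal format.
Convert 0x1609 (hexadecimal) → 1×4096 + 6×256 + 9 = 5641 (decimal)
Compute -6639 + 5641 = -998
-998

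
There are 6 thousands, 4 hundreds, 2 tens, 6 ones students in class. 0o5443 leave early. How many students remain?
Convert 6 thousands, 4 hundreds, 2 tens, 6 ones (place-value notation) → 6×1000 + 4×100 + 2×10 + 6 = 6426 (decimal)
Convert 0o5443 (octal) → 5×512 + 4×64 + 4×8 + 3 = 2851 (decimal)
Compute 6426 - 2851 = 3575
3575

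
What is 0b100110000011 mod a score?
Convert 0b100110000011 (binary) → 2048 + 256 + 128 + 2 + 1 = 2435 (decimal)
Convert a score (colloquial) → 20 (decimal)
Compute 2435 mod 20 = 15
15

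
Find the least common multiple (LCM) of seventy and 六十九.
Convert seventy (English words) → 70 (decimal)
Convert 六十九 (Chinese numeral) → 6×10 + 9 = 69 (decimal)
Compute lcm(70, 69) = 4830
4830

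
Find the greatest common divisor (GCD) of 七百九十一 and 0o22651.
Convert 七百九十一 (Chinese numeral) → 7×100 + 9×10 + 1 = 791 (decimal)
Convert 0o22651 (octal) → 2×4096 + 2×512 + 6×64 + 5×8 + 1 = 9641 (decimal)
Compute gcd(791, 9641) = 1
1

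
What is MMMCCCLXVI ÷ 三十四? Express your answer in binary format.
Convert MMMCCCLXVI (Roman numeral) → 1000 + 1000 + 1000 + 100 + 100 + 100 + 50 + 10 + 5 + 1 = 3366 (decimal)
Convert 三十四 (Chinese numeral) → 3×10 + 4 = 34 (decimal)
Compute 3366 ÷ 34 = 99
Convert 99 (decimal) → 99 = 64 + 32 + 2 + 1 → 0b1100011 (binary)
0b1100011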